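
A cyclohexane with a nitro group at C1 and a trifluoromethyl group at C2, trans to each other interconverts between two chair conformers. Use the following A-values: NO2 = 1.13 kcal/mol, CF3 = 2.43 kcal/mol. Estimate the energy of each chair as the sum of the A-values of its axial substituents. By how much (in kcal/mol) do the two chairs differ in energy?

C1 and C2 have opposite parity, so for the trans isomer the two substituents are e,e in one chair and a,a in the other.
Chair I (nitro axial, trifluoromethyl axial): E = 3.56 kcal/mol.
Chair II (nitro equatorial, trifluoromethyl equatorial): E = 0.00 kcal/mol.
ΔE = 3.56 − 0.00 = 3.56 kcal/mol; chair II is more stable.

3.56 kcal/mol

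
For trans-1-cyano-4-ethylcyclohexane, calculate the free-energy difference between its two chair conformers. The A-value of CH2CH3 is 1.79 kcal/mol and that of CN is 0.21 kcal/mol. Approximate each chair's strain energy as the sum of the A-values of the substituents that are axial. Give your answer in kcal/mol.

2.00 kcal/mol

C1 and C4 have opposite parity, so for the trans isomer the two substituents are e,e in one chair and a,a in the other.
Chair I (ethyl axial, cyano axial): E = 2.00 kcal/mol.
Chair II (ethyl equatorial, cyano equatorial): E = 0.00 kcal/mol.
ΔE = 2.00 − 0.00 = 2.00 kcal/mol; chair II is more stable.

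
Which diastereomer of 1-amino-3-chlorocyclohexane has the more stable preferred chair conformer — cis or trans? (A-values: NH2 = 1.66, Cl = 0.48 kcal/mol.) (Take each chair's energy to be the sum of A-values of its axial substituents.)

cis

At 1,3 positions (parity same): cis → (e,e or a,a); trans → (a,e or e,a).
Best chair for cis: E = 0.00 kcal/mol; best chair for trans: E = 0.48 kcal/mol.
The cis isomer is lower by 0.48 kcal/mol.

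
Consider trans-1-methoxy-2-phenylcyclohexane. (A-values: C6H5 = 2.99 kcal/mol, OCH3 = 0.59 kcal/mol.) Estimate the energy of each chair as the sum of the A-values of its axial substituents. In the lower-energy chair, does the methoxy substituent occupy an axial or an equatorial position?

C1 and C2 have opposite parity, so for the trans isomer the two substituents are e,e in one chair and a,a in the other.
Chair I (phenyl axial, methoxy axial): E = 3.58 kcal/mol.
Chair II (phenyl equatorial, methoxy equatorial): E = 0.00 kcal/mol.
Chair II is the more stable (lower-energy) conformer, and in that chair the methoxy group is equatorial.

equatorial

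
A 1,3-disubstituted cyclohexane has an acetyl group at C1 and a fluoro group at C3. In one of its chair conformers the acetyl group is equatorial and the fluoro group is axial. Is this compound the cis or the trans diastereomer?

C1 and C3 have the same parity, so their axial bonds point in the same direction.
With same-parity carbons, two substituents on the same face are both axial or both equatorial; opposite faces give one of each.
Here the groups are equatorial/axial → opposite face → trans.

trans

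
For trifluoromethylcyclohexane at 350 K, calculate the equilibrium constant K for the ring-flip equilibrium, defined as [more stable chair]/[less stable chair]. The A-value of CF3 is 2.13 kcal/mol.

One chair has the trifluoromethyl group axial (E = 2.13 kcal/mol) and the other has it equatorial (E = 0).
ΔG = 2.13 kcal/mol between the two chairs.
K = exp(ΔG/RT) with R = 1.987×10⁻³ kcal mol⁻¹ K⁻¹ and T = 350 K gives K ≈ 21.4.

K ≈ 21.4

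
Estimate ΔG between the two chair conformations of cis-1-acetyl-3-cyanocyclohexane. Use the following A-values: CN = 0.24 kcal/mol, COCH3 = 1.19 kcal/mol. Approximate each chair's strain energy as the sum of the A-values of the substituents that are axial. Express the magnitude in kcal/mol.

C1 and C3 have the same parity, so for the cis isomer the two substituents are e,e in one chair and a,a in the other.
Chair I (cyano axial, acetyl axial): E = 1.43 kcal/mol.
Chair II (cyano equatorial, acetyl equatorial): E = 0.00 kcal/mol.
ΔE = 1.43 − 0.00 = 1.43 kcal/mol; chair II is more stable.

1.43 kcal/mol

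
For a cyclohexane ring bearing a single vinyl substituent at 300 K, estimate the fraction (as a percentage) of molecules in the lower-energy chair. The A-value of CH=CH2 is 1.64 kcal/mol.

One chair has the vinyl group axial (E = 1.64 kcal/mol) and the other has it equatorial (E = 0).
ΔG = 1.64 kcal/mol between the two chairs.
K = exp(ΔG/RT) with R = 1.987×10⁻³ kcal mol⁻¹ K⁻¹ and T = 300 K gives K ≈ 15.7.
Fraction in the lower-energy chair = K/(K+1) = 94.0%.

94.0%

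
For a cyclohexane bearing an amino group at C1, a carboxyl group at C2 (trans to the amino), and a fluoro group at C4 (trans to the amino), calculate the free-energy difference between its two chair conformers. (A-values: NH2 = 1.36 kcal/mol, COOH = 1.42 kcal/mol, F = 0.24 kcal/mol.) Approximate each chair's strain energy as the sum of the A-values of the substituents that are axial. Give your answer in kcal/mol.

Chair I (amino axial, carboxyl axial, fluoro axial): E = 3.02 kcal/mol.
Chair II (amino equatorial, carboxyl equatorial, fluoro equatorial): E = 0.00 kcal/mol.
ΔE = 3.02 − 0.00 = 3.02 kcal/mol; chair II is more stable.

3.02 kcal/mol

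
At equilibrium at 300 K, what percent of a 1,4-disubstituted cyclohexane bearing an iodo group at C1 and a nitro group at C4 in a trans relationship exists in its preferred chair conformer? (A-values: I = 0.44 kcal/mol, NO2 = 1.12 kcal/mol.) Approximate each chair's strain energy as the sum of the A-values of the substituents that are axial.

93.2%

C1 and C4 have opposite parity, so for the trans isomer the two substituents are e,e in one chair and a,a in the other.
Chair I (iodo axial, nitro axial): E = 1.56 kcal/mol; chair II (iodo equatorial, nitro equatorial): E = 0.00 kcal/mol.
ΔG = 1.56 kcal/mol between the two chairs.
K = exp(ΔG/RT) with R = 1.987×10⁻³ kcal mol⁻¹ K⁻¹ and T = 300 K gives K ≈ 13.7.
Fraction in the lower-energy chair = K/(K+1) = 93.2%.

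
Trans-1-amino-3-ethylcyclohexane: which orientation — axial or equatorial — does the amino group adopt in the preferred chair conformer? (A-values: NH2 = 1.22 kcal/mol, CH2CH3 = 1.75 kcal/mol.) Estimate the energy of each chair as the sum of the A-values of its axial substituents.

axial

C1 and C3 have the same parity, so for the trans isomer the two substituents are one axial and one equatorial in each chair.
Chair I (amino axial, ethyl equatorial): E = 1.22 kcal/mol.
Chair II (amino equatorial, ethyl axial): E = 1.75 kcal/mol.
Chair I is the more stable (lower-energy) conformer, and in that chair the amino group is axial.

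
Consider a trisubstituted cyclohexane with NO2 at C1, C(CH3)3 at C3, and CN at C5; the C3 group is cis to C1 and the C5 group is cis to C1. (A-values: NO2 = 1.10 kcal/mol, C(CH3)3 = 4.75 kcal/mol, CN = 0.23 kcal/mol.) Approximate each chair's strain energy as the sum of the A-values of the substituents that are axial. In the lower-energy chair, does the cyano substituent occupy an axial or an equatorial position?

Chair I (nitro axial, tert-butyl axial, cyano axial): E = 6.08 kcal/mol.
Chair II (nitro equatorial, tert-butyl equatorial, cyano equatorial): E = 0.00 kcal/mol.
Chair II is the more stable (lower-energy) conformer, and in that chair the cyano group is equatorial.

equatorial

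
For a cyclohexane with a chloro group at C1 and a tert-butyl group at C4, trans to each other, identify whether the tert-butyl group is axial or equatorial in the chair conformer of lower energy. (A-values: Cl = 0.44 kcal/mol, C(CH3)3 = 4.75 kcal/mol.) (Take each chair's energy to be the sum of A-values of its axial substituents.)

equatorial

C1 and C4 have opposite parity, so for the trans isomer the two substituents are e,e in one chair and a,a in the other.
Chair I (chloro axial, tert-butyl axial): E = 5.19 kcal/mol.
Chair II (chloro equatorial, tert-butyl equatorial): E = 0.00 kcal/mol.
Chair II is the more stable (lower-energy) conformer, and in that chair the tert-butyl group is equatorial.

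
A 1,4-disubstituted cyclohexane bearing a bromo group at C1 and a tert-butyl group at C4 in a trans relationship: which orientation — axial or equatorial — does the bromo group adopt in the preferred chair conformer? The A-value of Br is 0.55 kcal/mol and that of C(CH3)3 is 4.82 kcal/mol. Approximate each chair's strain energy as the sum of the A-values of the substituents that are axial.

equatorial

C1 and C4 have opposite parity, so for the trans isomer the two substituents are e,e in one chair and a,a in the other.
Chair I (bromo axial, tert-butyl axial): E = 5.37 kcal/mol.
Chair II (bromo equatorial, tert-butyl equatorial): E = 0.00 kcal/mol.
Chair II is the more stable (lower-energy) conformer, and in that chair the bromo group is equatorial.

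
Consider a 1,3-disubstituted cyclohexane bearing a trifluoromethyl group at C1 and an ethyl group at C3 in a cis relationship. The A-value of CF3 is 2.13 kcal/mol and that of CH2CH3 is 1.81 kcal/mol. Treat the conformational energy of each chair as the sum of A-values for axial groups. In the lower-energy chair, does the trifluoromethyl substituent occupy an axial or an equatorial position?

equatorial

C1 and C3 have the same parity, so for the cis isomer the two substituents are e,e in one chair and a,a in the other.
Chair I (trifluoromethyl axial, ethyl axial): E = 3.94 kcal/mol.
Chair II (trifluoromethyl equatorial, ethyl equatorial): E = 0.00 kcal/mol.
Chair II is the more stable (lower-energy) conformer, and in that chair the trifluoromethyl group is equatorial.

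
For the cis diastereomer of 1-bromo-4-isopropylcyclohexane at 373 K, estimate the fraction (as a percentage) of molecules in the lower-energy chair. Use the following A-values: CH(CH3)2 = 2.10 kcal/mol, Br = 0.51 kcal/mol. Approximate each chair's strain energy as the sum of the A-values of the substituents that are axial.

C1 and C4 have opposite parity, so for the cis isomer the two substituents are one axial and one equatorial in each chair.
Chair I (isopropyl axial, bromo equatorial): E = 2.10 kcal/mol; chair II (isopropyl equatorial, bromo axial): E = 0.51 kcal/mol.
ΔG = 1.59 kcal/mol between the two chairs.
K = exp(ΔG/RT) with R = 1.987×10⁻³ kcal mol⁻¹ K⁻¹ and T = 373 K gives K ≈ 8.54.
Fraction in the lower-energy chair = K/(K+1) = 89.5%.

89.5%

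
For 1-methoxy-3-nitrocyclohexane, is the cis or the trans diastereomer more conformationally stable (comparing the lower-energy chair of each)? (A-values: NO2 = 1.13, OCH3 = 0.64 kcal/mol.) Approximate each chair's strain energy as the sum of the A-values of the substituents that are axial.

At 1,3 positions (parity same): cis → (e,e or a,a); trans → (a,e or e,a).
Best chair for cis: E = 0.00 kcal/mol; best chair for trans: E = 0.64 kcal/mol.
The cis isomer is lower by 0.64 kcal/mol.

cis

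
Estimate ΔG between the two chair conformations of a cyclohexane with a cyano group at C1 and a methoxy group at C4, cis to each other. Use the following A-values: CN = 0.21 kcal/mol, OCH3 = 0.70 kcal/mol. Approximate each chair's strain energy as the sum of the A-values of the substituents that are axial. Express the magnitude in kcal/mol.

0.49 kcal/mol

C1 and C4 have opposite parity, so for the cis isomer the two substituents are one axial and one equatorial in each chair.
Chair I (cyano axial, methoxy equatorial): E = 0.21 kcal/mol.
Chair II (cyano equatorial, methoxy axial): E = 0.70 kcal/mol.
ΔE = 0.70 − 0.21 = 0.49 kcal/mol; chair I is more stable.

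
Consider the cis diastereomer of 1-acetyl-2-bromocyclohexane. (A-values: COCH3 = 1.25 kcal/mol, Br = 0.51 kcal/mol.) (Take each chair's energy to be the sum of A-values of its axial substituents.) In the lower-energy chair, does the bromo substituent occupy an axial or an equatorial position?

axial

C1 and C2 have opposite parity, so for the cis isomer the two substituents are one axial and one equatorial in each chair.
Chair I (acetyl axial, bromo equatorial): E = 1.25 kcal/mol.
Chair II (acetyl equatorial, bromo axial): E = 0.51 kcal/mol.
Chair II is the more stable (lower-energy) conformer, and in that chair the bromo group is axial.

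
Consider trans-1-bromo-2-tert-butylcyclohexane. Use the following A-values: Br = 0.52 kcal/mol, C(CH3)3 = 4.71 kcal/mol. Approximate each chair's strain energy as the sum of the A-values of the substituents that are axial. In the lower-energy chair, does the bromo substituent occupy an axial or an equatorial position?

equatorial

C1 and C2 have opposite parity, so for the trans isomer the two substituents are e,e in one chair and a,a in the other.
Chair I (bromo axial, tert-butyl axial): E = 5.23 kcal/mol.
Chair II (bromo equatorial, tert-butyl equatorial): E = 0.00 kcal/mol.
Chair II is the more stable (lower-energy) conformer, and in that chair the bromo group is equatorial.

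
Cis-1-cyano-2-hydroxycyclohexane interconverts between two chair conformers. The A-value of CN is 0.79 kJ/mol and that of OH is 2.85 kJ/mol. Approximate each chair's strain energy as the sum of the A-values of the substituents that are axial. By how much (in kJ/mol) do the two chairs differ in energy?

C1 and C2 have opposite parity, so for the cis isomer the two substituents are one axial and one equatorial in each chair.
Chair I (cyano axial, hydroxyl equatorial): E = 0.79 kJ/mol.
Chair II (cyano equatorial, hydroxyl axial): E = 2.85 kJ/mol.
ΔE = 2.85 − 0.79 = 2.06 kJ/mol; chair I is more stable.

2.06 kJ/mol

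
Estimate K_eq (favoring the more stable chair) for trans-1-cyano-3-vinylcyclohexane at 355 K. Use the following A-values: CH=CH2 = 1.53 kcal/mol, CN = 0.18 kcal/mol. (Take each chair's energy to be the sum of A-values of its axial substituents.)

K ≈ 6.78

C1 and C3 have the same parity, so for the trans isomer the two substituents are one axial and one equatorial in each chair.
Chair I (vinyl axial, cyano equatorial): E = 1.53 kcal/mol; chair II (vinyl equatorial, cyano axial): E = 0.18 kcal/mol.
ΔG = 1.35 kcal/mol between the two chairs.
K = exp(ΔG/RT) with R = 1.987×10⁻³ kcal mol⁻¹ K⁻¹ and T = 355 K gives K ≈ 6.78.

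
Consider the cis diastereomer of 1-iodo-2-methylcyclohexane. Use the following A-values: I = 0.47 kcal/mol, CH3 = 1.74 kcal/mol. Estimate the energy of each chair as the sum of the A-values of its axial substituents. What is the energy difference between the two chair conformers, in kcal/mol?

C1 and C2 have opposite parity, so for the cis isomer the two substituents are one axial and one equatorial in each chair.
Chair I (iodo axial, methyl equatorial): E = 0.47 kcal/mol.
Chair II (iodo equatorial, methyl axial): E = 1.74 kcal/mol.
ΔE = 1.74 − 0.47 = 1.27 kcal/mol; chair I is more stable.

1.27 kcal/mol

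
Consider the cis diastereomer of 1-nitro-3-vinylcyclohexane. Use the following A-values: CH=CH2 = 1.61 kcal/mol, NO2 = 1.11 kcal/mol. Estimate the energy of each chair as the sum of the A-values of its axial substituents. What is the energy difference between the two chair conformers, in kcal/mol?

2.72 kcal/mol

C1 and C3 have the same parity, so for the cis isomer the two substituents are e,e in one chair and a,a in the other.
Chair I (vinyl axial, nitro axial): E = 2.72 kcal/mol.
Chair II (vinyl equatorial, nitro equatorial): E = 0.00 kcal/mol.
ΔE = 2.72 − 0.00 = 2.72 kcal/mol; chair II is more stable.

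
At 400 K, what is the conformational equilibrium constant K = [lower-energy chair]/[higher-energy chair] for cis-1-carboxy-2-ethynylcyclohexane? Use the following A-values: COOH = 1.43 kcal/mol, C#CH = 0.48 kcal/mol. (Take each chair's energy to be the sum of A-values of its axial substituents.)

K ≈ 3.30

C1 and C2 have opposite parity, so for the cis isomer the two substituents are one axial and one equatorial in each chair.
Chair I (carboxyl axial, ethynyl equatorial): E = 1.43 kcal/mol; chair II (carboxyl equatorial, ethynyl axial): E = 0.48 kcal/mol.
ΔG = 0.95 kcal/mol between the two chairs.
K = exp(ΔG/RT) with R = 1.987×10⁻³ kcal mol⁻¹ K⁻¹ and T = 400 K gives K ≈ 3.3.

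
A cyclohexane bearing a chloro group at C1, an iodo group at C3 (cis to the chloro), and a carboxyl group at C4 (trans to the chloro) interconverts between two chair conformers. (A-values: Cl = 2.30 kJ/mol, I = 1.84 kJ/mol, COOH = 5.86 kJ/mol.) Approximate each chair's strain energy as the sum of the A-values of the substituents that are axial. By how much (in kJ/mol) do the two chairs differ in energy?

Chair I (chloro axial, iodo axial, carboxyl axial): E = 10.00 kJ/mol.
Chair II (chloro equatorial, iodo equatorial, carboxyl equatorial): E = 0.00 kJ/mol.
ΔE = 10.00 − 0.00 = 10.00 kJ/mol; chair II is more stable.

10.00 kJ/mol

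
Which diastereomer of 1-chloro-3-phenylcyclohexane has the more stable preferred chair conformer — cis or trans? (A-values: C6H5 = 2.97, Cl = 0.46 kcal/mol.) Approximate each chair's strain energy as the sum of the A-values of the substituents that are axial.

cis

At 1,3 positions (parity same): cis → (e,e or a,a); trans → (a,e or e,a).
Best chair for cis: E = 0.00 kcal/mol; best chair for trans: E = 0.46 kcal/mol.
The cis isomer is lower by 0.46 kcal/mol.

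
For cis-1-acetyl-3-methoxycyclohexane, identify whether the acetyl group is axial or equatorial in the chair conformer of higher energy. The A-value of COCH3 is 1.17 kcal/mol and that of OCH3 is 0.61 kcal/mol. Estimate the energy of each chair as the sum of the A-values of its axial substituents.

C1 and C3 have the same parity, so for the cis isomer the two substituents are e,e in one chair and a,a in the other.
Chair I (acetyl axial, methoxy axial): E = 1.78 kcal/mol.
Chair II (acetyl equatorial, methoxy equatorial): E = 0.00 kcal/mol.
Chair I is the less stable (higher-energy) conformer, and in that chair the acetyl group is axial.

axial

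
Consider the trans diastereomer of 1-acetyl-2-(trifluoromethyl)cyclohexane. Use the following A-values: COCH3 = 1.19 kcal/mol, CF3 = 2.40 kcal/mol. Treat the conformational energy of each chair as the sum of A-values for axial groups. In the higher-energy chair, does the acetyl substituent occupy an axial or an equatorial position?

C1 and C2 have opposite parity, so for the trans isomer the two substituents are e,e in one chair and a,a in the other.
Chair I (acetyl axial, trifluoromethyl axial): E = 3.59 kcal/mol.
Chair II (acetyl equatorial, trifluoromethyl equatorial): E = 0.00 kcal/mol.
Chair I is the less stable (higher-energy) conformer, and in that chair the acetyl group is axial.

axial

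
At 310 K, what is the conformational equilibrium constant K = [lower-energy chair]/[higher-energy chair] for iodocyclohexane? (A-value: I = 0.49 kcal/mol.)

K ≈ 2.22

One chair has the iodo group axial (E = 0.49 kcal/mol) and the other has it equatorial (E = 0).
ΔG = 0.49 kcal/mol between the two chairs.
K = exp(ΔG/RT) with R = 1.987×10⁻³ kcal mol⁻¹ K⁻¹ and T = 310 K gives K ≈ 2.22.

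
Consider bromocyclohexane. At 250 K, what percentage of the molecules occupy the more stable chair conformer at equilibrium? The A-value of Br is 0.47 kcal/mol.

72.0%

One chair has the bromo group axial (E = 0.47 kcal/mol) and the other has it equatorial (E = 0).
ΔG = 0.47 kcal/mol between the two chairs.
K = exp(ΔG/RT) with R = 1.987×10⁻³ kcal mol⁻¹ K⁻¹ and T = 250 K gives K ≈ 2.58.
Fraction in the lower-energy chair = K/(K+1) = 72.0%.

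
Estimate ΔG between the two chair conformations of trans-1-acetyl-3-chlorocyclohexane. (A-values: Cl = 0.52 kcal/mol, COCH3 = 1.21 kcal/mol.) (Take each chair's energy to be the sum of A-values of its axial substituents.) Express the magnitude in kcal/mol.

C1 and C3 have the same parity, so for the trans isomer the two substituents are one axial and one equatorial in each chair.
Chair I (chloro axial, acetyl equatorial): E = 0.52 kcal/mol.
Chair II (chloro equatorial, acetyl axial): E = 1.21 kcal/mol.
ΔE = 1.21 − 0.52 = 0.69 kcal/mol; chair I is more stable.

0.69 kcal/mol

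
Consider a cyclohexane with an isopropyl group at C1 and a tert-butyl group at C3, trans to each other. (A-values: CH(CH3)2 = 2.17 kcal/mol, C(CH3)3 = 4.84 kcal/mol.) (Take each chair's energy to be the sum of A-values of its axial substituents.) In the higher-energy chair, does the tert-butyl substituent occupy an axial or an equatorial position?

C1 and C3 have the same parity, so for the trans isomer the two substituents are one axial and one equatorial in each chair.
Chair I (isopropyl axial, tert-butyl equatorial): E = 2.17 kcal/mol.
Chair II (isopropyl equatorial, tert-butyl axial): E = 4.84 kcal/mol.
Chair II is the less stable (higher-energy) conformer, and in that chair the tert-butyl group is axial.

axial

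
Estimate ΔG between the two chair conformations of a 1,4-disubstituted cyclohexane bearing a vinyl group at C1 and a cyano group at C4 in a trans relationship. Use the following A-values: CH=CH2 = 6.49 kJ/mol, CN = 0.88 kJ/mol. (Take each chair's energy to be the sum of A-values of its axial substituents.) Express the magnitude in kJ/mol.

7.37 kJ/mol

C1 and C4 have opposite parity, so for the trans isomer the two substituents are e,e in one chair and a,a in the other.
Chair I (vinyl axial, cyano axial): E = 7.37 kJ/mol.
Chair II (vinyl equatorial, cyano equatorial): E = 0.00 kJ/mol.
ΔE = 7.37 − 0.00 = 7.37 kJ/mol; chair II is more stable.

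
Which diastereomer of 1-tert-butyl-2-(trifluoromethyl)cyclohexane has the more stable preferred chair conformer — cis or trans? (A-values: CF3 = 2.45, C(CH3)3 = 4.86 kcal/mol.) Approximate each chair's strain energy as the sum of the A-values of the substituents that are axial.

At 1,2 positions (parity opposite): cis → (a,e or e,a); trans → (e,e or a,a).
Best chair for cis: E = 2.45 kcal/mol; best chair for trans: E = 0.00 kcal/mol.
The trans isomer is lower by 2.45 kcal/mol.

trans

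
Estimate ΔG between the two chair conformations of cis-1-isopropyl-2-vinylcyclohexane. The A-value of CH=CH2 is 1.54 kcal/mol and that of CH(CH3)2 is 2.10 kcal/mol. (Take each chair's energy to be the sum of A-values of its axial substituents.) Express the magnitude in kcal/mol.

0.56 kcal/mol

C1 and C2 have opposite parity, so for the cis isomer the two substituents are one axial and one equatorial in each chair.
Chair I (vinyl axial, isopropyl equatorial): E = 1.54 kcal/mol.
Chair II (vinyl equatorial, isopropyl axial): E = 2.10 kcal/mol.
ΔE = 2.10 − 1.54 = 0.56 kcal/mol; chair I is more stable.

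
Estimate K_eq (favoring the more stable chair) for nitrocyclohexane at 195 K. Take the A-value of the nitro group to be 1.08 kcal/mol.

K ≈ 16.2

One chair has the nitro group axial (E = 1.08 kcal/mol) and the other has it equatorial (E = 0).
ΔG = 1.08 kcal/mol between the two chairs.
K = exp(ΔG/RT) with R = 1.987×10⁻³ kcal mol⁻¹ K⁻¹ and T = 195 K gives K ≈ 16.2.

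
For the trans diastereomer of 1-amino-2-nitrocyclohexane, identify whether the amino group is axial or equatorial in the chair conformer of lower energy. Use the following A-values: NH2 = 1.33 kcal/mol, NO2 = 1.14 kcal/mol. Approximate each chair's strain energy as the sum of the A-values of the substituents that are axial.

equatorial

C1 and C2 have opposite parity, so for the trans isomer the two substituents are e,e in one chair and a,a in the other.
Chair I (amino axial, nitro axial): E = 2.47 kcal/mol.
Chair II (amino equatorial, nitro equatorial): E = 0.00 kcal/mol.
Chair II is the more stable (lower-energy) conformer, and in that chair the amino group is equatorial.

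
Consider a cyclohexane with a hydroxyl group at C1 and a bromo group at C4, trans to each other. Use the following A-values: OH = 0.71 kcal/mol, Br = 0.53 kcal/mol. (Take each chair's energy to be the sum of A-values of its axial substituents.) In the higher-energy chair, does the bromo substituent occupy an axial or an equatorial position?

axial

C1 and C4 have opposite parity, so for the trans isomer the two substituents are e,e in one chair and a,a in the other.
Chair I (hydroxyl axial, bromo axial): E = 1.24 kcal/mol.
Chair II (hydroxyl equatorial, bromo equatorial): E = 0.00 kcal/mol.
Chair I is the less stable (higher-energy) conformer, and in that chair the bromo group is axial.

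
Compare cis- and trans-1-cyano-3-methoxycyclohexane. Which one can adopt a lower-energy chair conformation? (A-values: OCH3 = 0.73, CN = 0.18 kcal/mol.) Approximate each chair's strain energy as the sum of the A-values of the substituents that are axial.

At 1,3 positions (parity same): cis → (e,e or a,a); trans → (a,e or e,a).
Best chair for cis: E = 0.00 kcal/mol; best chair for trans: E = 0.18 kcal/mol.
The cis isomer is lower by 0.18 kcal/mol.

cis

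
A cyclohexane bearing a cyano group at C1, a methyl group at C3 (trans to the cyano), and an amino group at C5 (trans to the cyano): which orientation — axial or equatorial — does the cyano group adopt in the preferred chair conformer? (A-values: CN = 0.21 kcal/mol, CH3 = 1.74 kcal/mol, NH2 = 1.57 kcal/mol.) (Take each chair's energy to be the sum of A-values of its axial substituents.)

Chair I (cyano axial, methyl equatorial, amino equatorial): E = 0.21 kcal/mol.
Chair II (cyano equatorial, methyl axial, amino axial): E = 3.31 kcal/mol.
Chair I is the more stable (lower-energy) conformer, and in that chair the cyano group is axial.

axial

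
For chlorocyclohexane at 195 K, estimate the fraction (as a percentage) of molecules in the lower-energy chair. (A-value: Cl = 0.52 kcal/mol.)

One chair has the chloro group axial (E = 0.52 kcal/mol) and the other has it equatorial (E = 0).
ΔG = 0.52 kcal/mol between the two chairs.
K = exp(ΔG/RT) with R = 1.987×10⁻³ kcal mol⁻¹ K⁻¹ and T = 195 K gives K ≈ 3.83.
Fraction in the lower-energy chair = K/(K+1) = 79.3%.

79.3%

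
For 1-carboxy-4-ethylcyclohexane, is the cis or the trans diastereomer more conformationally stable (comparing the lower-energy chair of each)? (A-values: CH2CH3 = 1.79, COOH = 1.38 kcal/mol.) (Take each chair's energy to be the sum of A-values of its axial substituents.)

trans

At 1,4 positions (parity opposite): cis → (a,e or e,a); trans → (e,e or a,a).
Best chair for cis: E = 1.38 kcal/mol; best chair for trans: E = 0.00 kcal/mol.
The trans isomer is lower by 1.38 kcal/mol.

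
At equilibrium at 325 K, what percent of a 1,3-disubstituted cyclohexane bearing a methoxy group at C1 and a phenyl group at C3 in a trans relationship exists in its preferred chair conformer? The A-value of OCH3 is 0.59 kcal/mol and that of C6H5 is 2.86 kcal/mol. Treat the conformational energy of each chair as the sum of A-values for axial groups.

97.1%

C1 and C3 have the same parity, so for the trans isomer the two substituents are one axial and one equatorial in each chair.
Chair I (methoxy axial, phenyl equatorial): E = 0.59 kcal/mol; chair II (methoxy equatorial, phenyl axial): E = 2.86 kcal/mol.
ΔG = 2.27 kcal/mol between the two chairs.
K = exp(ΔG/RT) with R = 1.987×10⁻³ kcal mol⁻¹ K⁻¹ and T = 325 K gives K ≈ 33.6.
Fraction in the lower-energy chair = K/(K+1) = 97.1%.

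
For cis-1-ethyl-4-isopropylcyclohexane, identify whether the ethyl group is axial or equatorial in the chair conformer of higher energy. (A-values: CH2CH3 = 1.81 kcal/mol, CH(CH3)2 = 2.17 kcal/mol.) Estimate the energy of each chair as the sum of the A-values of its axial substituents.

equatorial

C1 and C4 have opposite parity, so for the cis isomer the two substituents are one axial and one equatorial in each chair.
Chair I (ethyl axial, isopropyl equatorial): E = 1.81 kcal/mol.
Chair II (ethyl equatorial, isopropyl axial): E = 2.17 kcal/mol.
Chair II is the less stable (higher-energy) conformer, and in that chair the ethyl group is equatorial.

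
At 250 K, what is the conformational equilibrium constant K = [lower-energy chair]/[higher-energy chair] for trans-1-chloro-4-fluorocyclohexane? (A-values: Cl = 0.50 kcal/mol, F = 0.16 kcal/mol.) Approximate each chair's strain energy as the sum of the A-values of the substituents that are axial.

K ≈ 3.78

C1 and C4 have opposite parity, so for the trans isomer the two substituents are e,e in one chair and a,a in the other.
Chair I (chloro axial, fluoro axial): E = 0.66 kcal/mol; chair II (chloro equatorial, fluoro equatorial): E = 0.00 kcal/mol.
ΔG = 0.66 kcal/mol between the two chairs.
K = exp(ΔG/RT) with R = 1.987×10⁻³ kcal mol⁻¹ K⁻¹ and T = 250 K gives K ≈ 3.78.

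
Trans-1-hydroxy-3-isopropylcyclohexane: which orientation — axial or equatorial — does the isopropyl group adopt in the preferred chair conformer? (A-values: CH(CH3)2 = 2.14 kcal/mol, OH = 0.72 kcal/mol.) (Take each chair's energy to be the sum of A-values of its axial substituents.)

C1 and C3 have the same parity, so for the trans isomer the two substituents are one axial and one equatorial in each chair.
Chair I (isopropyl axial, hydroxyl equatorial): E = 2.14 kcal/mol.
Chair II (isopropyl equatorial, hydroxyl axial): E = 0.72 kcal/mol.
Chair II is the more stable (lower-energy) conformer, and in that chair the isopropyl group is equatorial.

equatorial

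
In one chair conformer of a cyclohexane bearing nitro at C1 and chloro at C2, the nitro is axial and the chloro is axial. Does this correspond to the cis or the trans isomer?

trans

C1 and C2 have opposite parity, so their axial bonds point in opposite directions.
With opposite-parity carbons, two substituents on the same face are one axial and one equatorial; opposite faces give both axial or both equatorial.
Here the groups are axial/axial → opposite face → trans.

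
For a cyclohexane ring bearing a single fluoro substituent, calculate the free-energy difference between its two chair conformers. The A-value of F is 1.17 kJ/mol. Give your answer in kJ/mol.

1.17 kJ/mol

A monosubstituted cyclohexane has one chair with the fluoro group axial (E = A = 1.17 kJ/mol) and one with it equatorial (E = 0).
ΔE = 1.17 − 0 = 1.17 kJ/mol.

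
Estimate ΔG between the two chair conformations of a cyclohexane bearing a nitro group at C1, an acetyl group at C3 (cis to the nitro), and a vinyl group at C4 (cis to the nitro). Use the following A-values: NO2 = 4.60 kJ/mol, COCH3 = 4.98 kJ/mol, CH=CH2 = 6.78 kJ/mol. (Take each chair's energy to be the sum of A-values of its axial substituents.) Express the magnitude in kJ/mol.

Chair I (nitro axial, acetyl axial, vinyl equatorial): E = 9.58 kJ/mol.
Chair II (nitro equatorial, acetyl equatorial, vinyl axial): E = 6.78 kJ/mol.
ΔE = 9.58 − 6.78 = 2.80 kJ/mol; chair II is more stable.

2.80 kJ/mol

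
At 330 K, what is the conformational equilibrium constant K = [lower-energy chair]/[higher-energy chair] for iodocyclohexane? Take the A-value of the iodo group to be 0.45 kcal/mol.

One chair has the iodo group axial (E = 0.45 kcal/mol) and the other has it equatorial (E = 0).
ΔG = 0.45 kcal/mol between the two chairs.
K = exp(ΔG/RT) with R = 1.987×10⁻³ kcal mol⁻¹ K⁻¹ and T = 330 K gives K ≈ 1.99.

K ≈ 1.99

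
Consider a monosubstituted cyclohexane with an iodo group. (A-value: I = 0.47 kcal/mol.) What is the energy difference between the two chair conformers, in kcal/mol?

A monosubstituted cyclohexane has one chair with the iodo group axial (E = A = 0.47 kcal/mol) and one with it equatorial (E = 0).
ΔE = 0.47 − 0 = 0.47 kcal/mol.

0.47 kcal/mol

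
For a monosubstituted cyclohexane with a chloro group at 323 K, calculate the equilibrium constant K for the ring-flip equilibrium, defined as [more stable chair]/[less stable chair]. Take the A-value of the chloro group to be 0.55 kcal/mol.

One chair has the chloro group axial (E = 0.55 kcal/mol) and the other has it equatorial (E = 0).
ΔG = 0.55 kcal/mol between the two chairs.
K = exp(ΔG/RT) with R = 1.987×10⁻³ kcal mol⁻¹ K⁻¹ and T = 323 K gives K ≈ 2.36.

K ≈ 2.36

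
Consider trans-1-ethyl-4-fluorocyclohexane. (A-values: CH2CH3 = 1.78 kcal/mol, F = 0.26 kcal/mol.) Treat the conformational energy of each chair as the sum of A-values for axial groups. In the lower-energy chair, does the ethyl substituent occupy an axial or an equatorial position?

C1 and C4 have opposite parity, so for the trans isomer the two substituents are e,e in one chair and a,a in the other.
Chair I (ethyl axial, fluoro axial): E = 2.04 kcal/mol.
Chair II (ethyl equatorial, fluoro equatorial): E = 0.00 kcal/mol.
Chair II is the more stable (lower-energy) conformer, and in that chair the ethyl group is equatorial.

equatorial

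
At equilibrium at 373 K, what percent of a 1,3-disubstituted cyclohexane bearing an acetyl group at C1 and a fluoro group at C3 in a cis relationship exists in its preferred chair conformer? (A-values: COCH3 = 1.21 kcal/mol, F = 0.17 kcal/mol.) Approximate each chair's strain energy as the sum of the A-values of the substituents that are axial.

86.6%

C1 and C3 have the same parity, so for the cis isomer the two substituents are e,e in one chair and a,a in the other.
Chair I (acetyl axial, fluoro axial): E = 1.38 kcal/mol; chair II (acetyl equatorial, fluoro equatorial): E = 0.00 kcal/mol.
ΔG = 1.38 kcal/mol between the two chairs.
K = exp(ΔG/RT) with R = 1.987×10⁻³ kcal mol⁻¹ K⁻¹ and T = 373 K gives K ≈ 6.44.
Fraction in the lower-energy chair = K/(K+1) = 86.6%.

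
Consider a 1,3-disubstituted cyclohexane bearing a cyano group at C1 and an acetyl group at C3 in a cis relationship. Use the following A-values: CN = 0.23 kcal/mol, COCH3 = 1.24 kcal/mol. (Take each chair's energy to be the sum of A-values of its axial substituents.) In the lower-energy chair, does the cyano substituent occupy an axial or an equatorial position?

equatorial

C1 and C3 have the same parity, so for the cis isomer the two substituents are e,e in one chair and a,a in the other.
Chair I (cyano axial, acetyl axial): E = 1.47 kcal/mol.
Chair II (cyano equatorial, acetyl equatorial): E = 0.00 kcal/mol.
Chair II is the more stable (lower-energy) conformer, and in that chair the cyano group is equatorial.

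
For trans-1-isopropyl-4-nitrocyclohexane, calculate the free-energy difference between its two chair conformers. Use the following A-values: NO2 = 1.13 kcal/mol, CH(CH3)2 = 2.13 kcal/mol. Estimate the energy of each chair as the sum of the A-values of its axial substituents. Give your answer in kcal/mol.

3.26 kcal/mol

C1 and C4 have opposite parity, so for the trans isomer the two substituents are e,e in one chair and a,a in the other.
Chair I (nitro axial, isopropyl axial): E = 3.26 kcal/mol.
Chair II (nitro equatorial, isopropyl equatorial): E = 0.00 kcal/mol.
ΔE = 3.26 − 0.00 = 3.26 kcal/mol; chair II is more stable.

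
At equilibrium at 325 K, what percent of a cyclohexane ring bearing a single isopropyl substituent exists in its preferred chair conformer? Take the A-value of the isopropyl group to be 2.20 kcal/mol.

One chair has the isopropyl group axial (E = 2.20 kcal/mol) and the other has it equatorial (E = 0).
ΔG = 2.20 kcal/mol between the two chairs.
K = exp(ΔG/RT) with R = 1.987×10⁻³ kcal mol⁻¹ K⁻¹ and T = 325 K gives K ≈ 30.2.
Fraction in the lower-energy chair = K/(K+1) = 96.8%.

96.8%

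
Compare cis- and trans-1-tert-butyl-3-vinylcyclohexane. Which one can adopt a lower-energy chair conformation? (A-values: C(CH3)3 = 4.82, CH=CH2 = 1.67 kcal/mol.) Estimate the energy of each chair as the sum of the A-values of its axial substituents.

At 1,3 positions (parity same): cis → (e,e or a,a); trans → (a,e or e,a).
Best chair for cis: E = 0.00 kcal/mol; best chair for trans: E = 1.67 kcal/mol.
The cis isomer is lower by 1.67 kcal/mol.

cis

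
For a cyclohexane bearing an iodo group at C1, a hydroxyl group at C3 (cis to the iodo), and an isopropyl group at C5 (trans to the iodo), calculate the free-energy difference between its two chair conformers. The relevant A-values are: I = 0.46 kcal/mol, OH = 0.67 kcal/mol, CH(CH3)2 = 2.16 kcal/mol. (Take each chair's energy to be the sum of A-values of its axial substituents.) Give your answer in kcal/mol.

Chair I (iodo axial, hydroxyl axial, isopropyl equatorial): E = 1.13 kcal/mol.
Chair II (iodo equatorial, hydroxyl equatorial, isopropyl axial): E = 2.16 kcal/mol.
ΔE = 2.16 − 1.13 = 1.03 kcal/mol; chair I is more stable.

1.03 kcal/mol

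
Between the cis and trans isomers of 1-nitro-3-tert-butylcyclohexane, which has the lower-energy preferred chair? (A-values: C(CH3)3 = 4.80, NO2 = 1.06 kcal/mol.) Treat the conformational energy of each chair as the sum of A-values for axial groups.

cis

At 1,3 positions (parity same): cis → (e,e or a,a); trans → (a,e or e,a).
Best chair for cis: E = 0.00 kcal/mol; best chair for trans: E = 1.06 kcal/mol.
The cis isomer is lower by 1.06 kcal/mol.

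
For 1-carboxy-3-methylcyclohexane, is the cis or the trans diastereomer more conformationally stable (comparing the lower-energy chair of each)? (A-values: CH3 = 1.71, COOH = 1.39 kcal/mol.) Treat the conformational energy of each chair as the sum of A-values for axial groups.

At 1,3 positions (parity same): cis → (e,e or a,a); trans → (a,e or e,a).
Best chair for cis: E = 0.00 kcal/mol; best chair for trans: E = 1.39 kcal/mol.
The cis isomer is lower by 1.39 kcal/mol.

cis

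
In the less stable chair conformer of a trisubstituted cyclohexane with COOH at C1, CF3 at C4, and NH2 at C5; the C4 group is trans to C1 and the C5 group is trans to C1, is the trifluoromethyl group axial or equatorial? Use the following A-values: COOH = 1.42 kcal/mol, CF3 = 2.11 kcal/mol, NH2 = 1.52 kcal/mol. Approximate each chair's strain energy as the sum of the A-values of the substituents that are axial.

axial

Chair I (carboxyl axial, trifluoromethyl axial, amino equatorial): E = 3.53 kcal/mol.
Chair II (carboxyl equatorial, trifluoromethyl equatorial, amino axial): E = 1.52 kcal/mol.
Chair I is the less stable (higher-energy) conformer, and in that chair the trifluoromethyl group is axial.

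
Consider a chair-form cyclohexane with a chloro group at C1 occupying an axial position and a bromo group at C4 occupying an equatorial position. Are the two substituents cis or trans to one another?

cis

C1 and C4 have opposite parity, so their axial bonds point in opposite directions.
With opposite-parity carbons, two substituents on the same face are one axial and one equatorial; opposite faces give both axial or both equatorial.
Here the groups are axial/equatorial → same face → cis.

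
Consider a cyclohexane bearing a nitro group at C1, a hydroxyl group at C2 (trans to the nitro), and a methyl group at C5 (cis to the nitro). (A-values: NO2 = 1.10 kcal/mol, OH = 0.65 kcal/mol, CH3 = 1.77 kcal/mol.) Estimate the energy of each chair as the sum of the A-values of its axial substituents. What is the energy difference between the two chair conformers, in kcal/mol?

3.52 kcal/mol

Chair I (nitro axial, hydroxyl axial, methyl axial): E = 3.52 kcal/mol.
Chair II (nitro equatorial, hydroxyl equatorial, methyl equatorial): E = 0.00 kcal/mol.
ΔE = 3.52 − 0.00 = 3.52 kcal/mol; chair II is more stable.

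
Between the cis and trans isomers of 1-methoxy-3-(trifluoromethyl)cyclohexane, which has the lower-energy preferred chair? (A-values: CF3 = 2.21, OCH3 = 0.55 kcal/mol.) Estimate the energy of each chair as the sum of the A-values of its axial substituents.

cis

At 1,3 positions (parity same): cis → (e,e or a,a); trans → (a,e or e,a).
Best chair for cis: E = 0.00 kcal/mol; best chair for trans: E = 0.55 kcal/mol.
The cis isomer is lower by 0.55 kcal/mol.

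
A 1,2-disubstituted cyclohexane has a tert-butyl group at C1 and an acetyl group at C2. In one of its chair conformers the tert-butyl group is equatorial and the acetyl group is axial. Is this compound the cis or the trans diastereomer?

cis

C1 and C2 have opposite parity, so their axial bonds point in opposite directions.
With opposite-parity carbons, two substituents on the same face are one axial and one equatorial; opposite faces give both axial or both equatorial.
Here the groups are equatorial/axial → same face → cis.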